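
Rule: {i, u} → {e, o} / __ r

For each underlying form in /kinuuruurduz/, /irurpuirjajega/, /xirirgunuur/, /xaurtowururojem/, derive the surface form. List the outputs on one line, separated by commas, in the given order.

/kinuuruurduz/: /u/ is a high vowel immediately before /r/, so it lowers to [o]. /u/ is a high vowel immediately before /r/, so it lowers to [o]. → [kinuoruorduz].
/irurpuirjajega/: /i/ is a high vowel immediately before /r/, so it lowers to [e]. /u/ is a high vowel immediately before /r/, so it lowers to [o]. /i/ is a high vowel immediately before /r/, so it lowers to [e]. → [erorpuerjajega].
/xirirgunuur/: /i/ is a high vowel immediately before /r/, so it lowers to [e]. /i/ is a high vowel immediately before /r/, so it lowers to [e]. /u/ is a high vowel immediately before /r/, so it lowers to [o]. → [xerergunuor].
/xaurtowururojem/: /u/ is a high vowel immediately before /r/, so it lowers to [o]. /u/ is a high vowel immediately before /r/, so it lowers to [o]. /u/ is a high vowel immediately before /r/, so it lowers to [o]. → [xaortowororojem].

kinuoruorduz, erorpuerjajega, xerergunuor, xaortowororojem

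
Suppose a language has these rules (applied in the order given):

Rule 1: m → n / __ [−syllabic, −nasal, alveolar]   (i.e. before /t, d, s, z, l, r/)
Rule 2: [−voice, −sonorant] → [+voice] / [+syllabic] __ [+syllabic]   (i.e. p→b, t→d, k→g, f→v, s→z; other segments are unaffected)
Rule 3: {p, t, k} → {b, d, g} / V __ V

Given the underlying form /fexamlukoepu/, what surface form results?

fexanlugoebu

Rule 1 (nasal place assimilation): /m/ precedes the alveolar consonant /l/, so it assimilates in place to [n]. /fexamlukoepu/ → fexanlukoepu.
Rule 2 (intervocalic voicing): /k/ is a voiceless obstruent between vowels /u/ and /o/, so it voices to [g]. /p/ is a voiceless obstruent between vowels /e/ and /u/, so it voices to [b]. /fexanlukoepu/ → fexanlugoebu.
Rule 3 (intervocalic voicing): no segment meets the environment; /fexanlugoebu/ is unchanged.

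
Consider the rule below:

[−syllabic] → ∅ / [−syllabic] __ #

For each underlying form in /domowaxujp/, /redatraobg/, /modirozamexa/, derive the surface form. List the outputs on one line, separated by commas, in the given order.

/domowaxujp/: /p/ is the second consonant of a word-final cluster /jp/, so it deletes. → [domowaxuj].
/redatraobg/: /g/ is the second consonant of a word-final cluster /bg/, so it deletes. → [redatraob].
/modirozamexa/: the rule's environment is not met; surfaces unchanged as [modirozamexa].

domowaxuj, redatraob, modirozamexa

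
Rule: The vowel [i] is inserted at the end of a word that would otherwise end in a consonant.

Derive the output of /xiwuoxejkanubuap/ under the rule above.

xiwuoxejkanubuapi

the form ends in the consonant /p/, so [i] is inserted word-finally.
Surface form: [xiwuoxejkanubuapi].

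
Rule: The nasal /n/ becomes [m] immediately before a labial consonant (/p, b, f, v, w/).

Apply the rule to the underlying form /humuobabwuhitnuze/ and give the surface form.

No segment of /humuobabwuhitnuze/ meets the structural description of the rule, so the form surfaces unchanged.

humuobabwuhitnuze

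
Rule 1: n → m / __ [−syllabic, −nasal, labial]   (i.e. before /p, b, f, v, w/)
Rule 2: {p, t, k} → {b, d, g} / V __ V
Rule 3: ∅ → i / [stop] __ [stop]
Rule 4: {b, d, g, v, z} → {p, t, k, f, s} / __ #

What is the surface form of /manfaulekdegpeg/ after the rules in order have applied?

mamfaulekidegipek

Rule 1 (nasal place assimilation): /n/ precedes the labial consonant /f/, so it assimilates in place to [m]. /manfaulekdegpeg/ → mamfaulekdegpeg.
Rule 2 (intervocalic voicing): no segment meets the environment; /mamfaulekdegpeg/ is unchanged.
Rule 3 (stop-cluster i-epenthesis): /k/ and /d/ form a stop–stop cluster, so [i] is inserted between them. /g/ and /p/ form a stop–stop cluster, so [i] is inserted between them. /mamfaulekdegpeg/ → mamfaulekidegipeg.
Rule 4 (final devoicing): /g/ is a voiced obstruent in word-final position, so it devoices to [k]. /mamfaulekidegipeg/ → mamfaulekidegipek.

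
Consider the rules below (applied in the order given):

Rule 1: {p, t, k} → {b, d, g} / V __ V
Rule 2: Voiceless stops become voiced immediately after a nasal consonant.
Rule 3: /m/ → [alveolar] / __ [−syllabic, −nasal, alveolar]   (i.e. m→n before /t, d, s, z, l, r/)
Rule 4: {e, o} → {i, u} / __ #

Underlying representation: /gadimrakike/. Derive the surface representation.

gadinragigi

Rule 1 (intervocalic voicing): /k/ is a voiceless stop between vowels /a/ and /i/, so it voices to [g]. /k/ is a voiceless stop between vowels /i/ and /e/, so it voices to [g]. /gadimrakike/ → gadimragige.
Rule 2 (post-nasal voicing): no segment meets the environment; /gadimragige/ is unchanged.
Rule 3 (nasal place assimilation): /m/ precedes the alveolar consonant /r/, so it assimilates in place to [n]. /gadimragige/ → gadinragige.
Rule 4 (final vowel raising): /e/ is a mid vowel in word-final position, so it raises to [i]. /gadinragige/ → gadinragigi.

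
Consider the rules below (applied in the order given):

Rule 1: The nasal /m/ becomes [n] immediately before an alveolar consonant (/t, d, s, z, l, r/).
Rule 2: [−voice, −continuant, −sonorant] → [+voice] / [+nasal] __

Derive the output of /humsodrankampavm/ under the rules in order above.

Rule 1 (nasal place assimilation): /m/ precedes the alveolar consonant /s/, so it assimilates in place to [n]. /humsodrankampavm/ → hunsodrankampavm.
Rule 2 (post-nasal voicing): /k/ is a voiceless stop immediately after the nasal /n/, so it voices to [g]. /p/ is a voiceless stop immediately after the nasal /m/, so it voices to [b]. /hunsodrankampavm/ → hunsodrangambavm.

hunsodrangambavm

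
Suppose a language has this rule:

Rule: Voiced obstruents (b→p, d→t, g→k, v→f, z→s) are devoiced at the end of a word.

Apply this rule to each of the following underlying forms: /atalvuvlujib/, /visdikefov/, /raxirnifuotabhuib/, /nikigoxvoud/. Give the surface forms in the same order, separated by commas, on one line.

/atalvuvlujib/: /b/ is a voiced obstruent in word-final position, so it devoices to [p]. → [atalvuvlujip].
/visdikefov/: /v/ is a voiced obstruent in word-final position, so it devoices to [f]. → [visdikefof].
/raxirnifuotabhuib/: /b/ is a voiced obstruent in word-final position, so it devoices to [p]. → [raxirnifuotabhuip].
/nikigoxvoud/: /d/ is a voiced obstruent in word-final position, so it devoices to [t]. → [nikigoxvout].

atalvuvlujip, visdikefof, raxirnifuotabhuip, nikigoxvout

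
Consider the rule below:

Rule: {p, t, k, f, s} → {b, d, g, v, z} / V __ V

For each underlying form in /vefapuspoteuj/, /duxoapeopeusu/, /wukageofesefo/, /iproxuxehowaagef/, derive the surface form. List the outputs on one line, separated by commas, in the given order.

vevabuspodeuj, duxoabeobeuzu, wugageovezevo, iproxuxehowaagef

/vefapuspoteuj/: /f/ is a voiceless obstruent between vowels /e/ and /a/, so it voices to [v]. /p/ is a voiceless obstruent between vowels /a/ and /u/, so it voices to [b]. /t/ is a voiceless obstruent between vowels /o/ and /e/, so it voices to [d]. → [vevabuspodeuj].
/duxoapeopeusu/: /p/ is a voiceless obstruent between vowels /a/ and /e/, so it voices to [b]. /p/ is a voiceless obstruent between vowels /o/ and /e/, so it voices to [b]. /s/ is a voiceless obstruent between vowels /u/ and /u/, so it voices to [z]. → [duxoabeobeuzu].
/wukageofesefo/: /k/ is a voiceless obstruent between vowels /u/ and /a/, so it voices to [g]. /f/ is a voiceless obstruent between vowels /o/ and /e/, so it voices to [v]. /s/ is a voiceless obstruent between vowels /e/ and /e/, so it voices to [z]. /f/ is a voiceless obstruent between vowels /e/ and /o/, so it voices to [v]. → [wugageovezevo].
/iproxuxehowaagef/: the rule's environment is not met; surfaces unchanged as [iproxuxehowaagef].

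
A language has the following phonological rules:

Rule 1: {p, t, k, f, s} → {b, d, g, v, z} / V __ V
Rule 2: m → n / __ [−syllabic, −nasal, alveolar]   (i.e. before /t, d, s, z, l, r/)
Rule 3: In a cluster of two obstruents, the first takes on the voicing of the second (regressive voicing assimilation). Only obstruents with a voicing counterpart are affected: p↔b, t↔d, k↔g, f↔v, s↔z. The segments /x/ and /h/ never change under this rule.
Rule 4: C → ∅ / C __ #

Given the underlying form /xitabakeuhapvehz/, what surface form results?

Rule 1 (intervocalic voicing): /t/ is a voiceless obstruent between vowels /i/ and /a/, so it voices to [d]. /k/ is a voiceless obstruent between vowels /a/ and /e/, so it voices to [g]. /xitabakeuhapvehz/ → xidabageuhapvehz.
Rule 2 (nasal place assimilation): no segment meets the environment; /xidabageuhapvehz/ is unchanged.
Rule 3 (regressive voicing assimilation): /p/ precedes the voiced obstruent /v/, so it voices to [b] by assimilation. /xidabageuhapvehz/ → xidabageuhabvehz.
Rule 4 (final cluster simplification): /z/ is the second consonant of a word-final cluster /hz/, so it deletes. /xidabageuhabvehz/ → xidabageuhabveh.

xidabageuhabveh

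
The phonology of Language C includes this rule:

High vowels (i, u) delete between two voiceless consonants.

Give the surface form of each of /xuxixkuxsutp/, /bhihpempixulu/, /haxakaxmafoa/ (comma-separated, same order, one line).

xxxkxstp, bhhpempxulu, haxakaxmafoa

/xuxixkuxsutp/: /u/ is a high vowel flanked by voiceless consonants /x/ and /x/, so it deletes. /i/ is a high vowel flanked by voiceless consonants /x/ and /x/, so it deletes. /u/ is a high vowel flanked by voiceless consonants /k/ and /x/, so it deletes. /u/ is a high vowel flanked by voiceless consonants /s/ and /t/, so it deletes. → [xxxkxstp].
/bhihpempixulu/: /i/ is a high vowel flanked by voiceless consonants /h/ and /h/, so it deletes. /i/ is a high vowel flanked by voiceless consonants /p/ and /x/, so it deletes. → [bhhpempxulu].
/haxakaxmafoa/: the rule's environment is not met; surfaces unchanged as [haxakaxmafoa].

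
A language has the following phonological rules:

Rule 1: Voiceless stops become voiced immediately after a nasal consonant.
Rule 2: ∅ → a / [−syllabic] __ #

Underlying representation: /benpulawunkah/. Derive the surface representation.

Rule 1 (post-nasal voicing): /p/ is a voiceless stop immediately after the nasal /n/, so it voices to [b]. /k/ is a voiceless stop immediately after the nasal /n/, so it voices to [g]. /benpulawunkah/ → benbulawungah.
Rule 2 (final a-epenthesis): the form ends in the consonant /h/, so [a] is inserted word-finally. /benbulawungah/ → benbulawungaha.

benbulawungaha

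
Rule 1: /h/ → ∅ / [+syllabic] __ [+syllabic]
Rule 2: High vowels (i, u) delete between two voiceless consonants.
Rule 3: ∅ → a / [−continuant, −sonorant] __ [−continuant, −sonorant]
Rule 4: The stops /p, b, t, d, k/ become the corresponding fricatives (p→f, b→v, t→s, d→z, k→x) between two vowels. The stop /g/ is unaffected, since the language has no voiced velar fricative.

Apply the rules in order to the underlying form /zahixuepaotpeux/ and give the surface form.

zaixuefaosafeux

Rule 1 (intervocalic h-deletion): /h/ occurs between vowels /a/ and /i/, so it deletes. /zahixuepaotpeux/ → zaixuepaotpeux.
Rule 2 (high vowel syncope): no segment meets the environment; /zaixuepaotpeux/ is unchanged.
Rule 3 (stop-cluster a-epenthesis): /t/ and /p/ form a stop–stop cluster, so [a] is inserted between them. /zaixuepaotpeux/ → zaixuepaotapeux.
Rule 4 (intervocalic spirantization): /p/ is a stop between vowels /e/ and /a/, so it spirantizes to the fricative [f]. /t/ is a stop between vowels /o/ and /a/, so it spirantizes to the fricative [s]. /p/ is a stop between vowels /a/ and /e/, so it spirantizes to the fricative [f]. /zaixuepaotapeux/ → zaixuefaosafeux.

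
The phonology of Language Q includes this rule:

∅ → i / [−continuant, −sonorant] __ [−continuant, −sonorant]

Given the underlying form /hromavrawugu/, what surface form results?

No segment of /hromavrawugu/ meets the structural description of the rule, so the form surfaces unchanged.

hromavrawugu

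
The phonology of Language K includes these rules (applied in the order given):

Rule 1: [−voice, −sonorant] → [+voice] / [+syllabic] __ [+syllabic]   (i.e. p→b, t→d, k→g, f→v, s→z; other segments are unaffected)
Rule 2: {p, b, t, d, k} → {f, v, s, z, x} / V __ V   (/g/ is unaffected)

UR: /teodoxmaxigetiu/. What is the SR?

teozoxmaxigeziu

Rule 1 (intervocalic voicing): /t/ is a voiceless obstruent between vowels /e/ and /i/, so it voices to [d]. /teodoxmaxigetiu/ → teodoxmaxigediu.
Rule 2 (intervocalic spirantization): /d/ is a stop between vowels /o/ and /o/, so it spirantizes to the fricative [z]. /d/ is a stop between vowels /e/ and /i/, so it spirantizes to the fricative [z]. /teodoxmaxigediu/ → teozoxmaxigeziu.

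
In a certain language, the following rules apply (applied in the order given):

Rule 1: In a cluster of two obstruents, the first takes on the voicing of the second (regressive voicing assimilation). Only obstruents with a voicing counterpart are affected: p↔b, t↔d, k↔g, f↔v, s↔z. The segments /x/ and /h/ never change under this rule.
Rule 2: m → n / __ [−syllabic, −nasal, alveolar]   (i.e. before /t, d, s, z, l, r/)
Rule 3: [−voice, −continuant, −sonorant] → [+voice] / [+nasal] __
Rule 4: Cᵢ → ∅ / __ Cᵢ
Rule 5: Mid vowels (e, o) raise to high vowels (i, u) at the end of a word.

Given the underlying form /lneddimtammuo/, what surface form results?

Rule 1 (regressive voicing assimilation): no segment meets the environment; /lneddimtammuo/ is unchanged.
Rule 2 (nasal place assimilation): /m/ precedes the alveolar consonant /t/, so it assimilates in place to [n]. /lneddimtammuo/ → lneddintammuo.
Rule 3 (post-nasal voicing): /t/ is a voiceless stop immediately after the nasal /n/, so it voices to [d]. /lneddintammuo/ → lneddindammuo.
Rule 4 (degemination): /dd/ is a geminate; the first /d/ deletes. /mm/ is a geminate; the first /m/ deletes. /lneddindammuo/ → lnedindamuo.
Rule 5 (final vowel raising): /o/ is a mid vowel in word-final position, so it raises to [u]. /lnedindamuo/ → lnedindamuu.

lnedindamuu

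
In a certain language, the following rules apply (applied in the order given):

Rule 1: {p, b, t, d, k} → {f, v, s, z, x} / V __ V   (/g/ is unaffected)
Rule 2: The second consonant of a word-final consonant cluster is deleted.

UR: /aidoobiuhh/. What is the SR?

aizooviuh

Rule 1 (intervocalic spirantization): /d/ is a stop between vowels /i/ and /o/, so it spirantizes to the fricative [z]. /b/ is a stop between vowels /o/ and /i/, so it spirantizes to the fricative [v]. /aidoobiuhh/ → aizooviuhh.
Rule 2 (final cluster simplification): /h/ is the second consonant of a word-final cluster /hh/, so it deletes. /aizooviuhh/ → aizooviuh.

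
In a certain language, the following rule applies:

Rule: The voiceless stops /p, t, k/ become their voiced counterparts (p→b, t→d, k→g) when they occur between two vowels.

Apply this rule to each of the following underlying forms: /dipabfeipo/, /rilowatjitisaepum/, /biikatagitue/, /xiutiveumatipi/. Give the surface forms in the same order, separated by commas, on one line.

/dipabfeipo/: /p/ is a voiceless stop between vowels /i/ and /a/, so it voices to [b]. /p/ is a voiceless stop between vowels /i/ and /o/, so it voices to [b]. → [dibabfeibo].
/rilowatjitisaepum/: /t/ is a voiceless stop between vowels /i/ and /i/, so it voices to [d]. /p/ is a voiceless stop between vowels /e/ and /u/, so it voices to [b]. → [rilowatjidisaebum].
/biikatagitue/: /k/ is a voiceless stop between vowels /i/ and /a/, so it voices to [g]. /t/ is a voiceless stop between vowels /a/ and /a/, so it voices to [d]. /t/ is a voiceless stop between vowels /i/ and /u/, so it voices to [d]. → [biigadagidue].
/xiutiveumatipi/: /t/ is a voiceless stop between vowels /u/ and /i/, so it voices to [d]. /t/ is a voiceless stop between vowels /a/ and /i/, so it voices to [d]. /p/ is a voiceless stop between vowels /i/ and /i/, so it voices to [b]. → [xiudiveumadibi].

dibabfeibo, rilowatjidisaebum, biigadagidue, xiudiveumadibi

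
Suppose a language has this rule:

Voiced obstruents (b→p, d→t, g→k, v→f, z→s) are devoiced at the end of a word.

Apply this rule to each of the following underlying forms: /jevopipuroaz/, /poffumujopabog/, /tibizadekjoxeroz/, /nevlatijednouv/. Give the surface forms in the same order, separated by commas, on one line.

/jevopipuroaz/: /z/ is a voiced obstruent in word-final position, so it devoices to [s]. → [jevopipuroas].
/poffumujopabog/: /g/ is a voiced obstruent in word-final position, so it devoices to [k]. → [poffumujopabok].
/tibizadekjoxeroz/: /z/ is a voiced obstruent in word-final position, so it devoices to [s]. → [tibizadekjoxeros].
/nevlatijednouv/: /v/ is a voiced obstruent in word-final position, so it devoices to [f]. → [nevlatijednouf].

jevopipuroas, poffumujopabok, tibizadekjoxeros, nevlatijednouf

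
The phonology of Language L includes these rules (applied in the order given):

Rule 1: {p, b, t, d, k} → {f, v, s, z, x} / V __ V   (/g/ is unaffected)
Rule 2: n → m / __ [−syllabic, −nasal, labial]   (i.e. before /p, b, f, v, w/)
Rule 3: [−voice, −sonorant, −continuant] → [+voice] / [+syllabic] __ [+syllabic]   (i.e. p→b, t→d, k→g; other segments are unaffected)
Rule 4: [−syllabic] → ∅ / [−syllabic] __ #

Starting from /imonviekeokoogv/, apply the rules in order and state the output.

imomviexeoxoog

Rule 1 (intervocalic spirantization): /k/ is a stop between vowels /e/ and /e/, so it spirantizes to the fricative [x]. /k/ is a stop between vowels /o/ and /o/, so it spirantizes to the fricative [x]. /imonviekeokoogv/ → imonviexeoxoogv.
Rule 2 (nasal place assimilation): /n/ precedes the labial consonant /v/, so it assimilates in place to [m]. /imonviexeoxoogv/ → imomviexeoxoogv.
Rule 3 (intervocalic voicing): no segment meets the environment; /imomviexeoxoogv/ is unchanged.
Rule 4 (final cluster simplification): /v/ is the second consonant of a word-final cluster /gv/, so it deletes. /imomviexeoxoogv/ → imomviexeoxoog.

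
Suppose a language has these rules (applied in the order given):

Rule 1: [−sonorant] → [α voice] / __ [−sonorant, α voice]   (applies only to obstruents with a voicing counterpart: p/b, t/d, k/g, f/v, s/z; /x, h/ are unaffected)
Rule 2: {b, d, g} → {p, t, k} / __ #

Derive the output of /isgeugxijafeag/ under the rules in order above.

Rule 1 (regressive voicing assimilation): /s/ precedes the voiced obstruent /g/, so it voices to [z] by assimilation. /g/ precedes the voiceless obstruent /x/, so it devoices to [k] by assimilation. /isgeugxijafeag/ → izgeukxijafeag.
Rule 2 (final devoicing): /g/ is a voiced stop in word-final position, so it devoices to [k]. /izgeukxijafeag/ → izgeukxijafeak.

izgeukxijafeak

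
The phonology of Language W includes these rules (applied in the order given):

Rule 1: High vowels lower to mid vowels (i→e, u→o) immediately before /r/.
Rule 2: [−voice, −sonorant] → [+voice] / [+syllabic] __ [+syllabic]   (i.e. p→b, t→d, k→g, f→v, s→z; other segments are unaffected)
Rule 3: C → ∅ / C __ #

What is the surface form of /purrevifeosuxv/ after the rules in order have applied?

Rule 1 (pre-rhotic lowering): /u/ is a high vowel immediately before /r/, so it lowers to [o]. /purrevifeosuxv/ → porrevifeosuxv.
Rule 2 (intervocalic voicing): /f/ is a voiceless obstruent between vowels /i/ and /e/, so it voices to [v]. /s/ is a voiceless obstruent between vowels /o/ and /u/, so it voices to [z]. /porrevifeosuxv/ → porreviveozuxv.
Rule 3 (final cluster simplification): /v/ is the second consonant of a word-final cluster /xv/, so it deletes. /porreviveozuxv/ → porreviveozux.

porreviveozux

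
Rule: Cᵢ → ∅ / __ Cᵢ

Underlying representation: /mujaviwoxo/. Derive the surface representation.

No segment of /mujaviwoxo/ meets the structural description of the rule, so the form surfaces unchanged.

mujaviwoxo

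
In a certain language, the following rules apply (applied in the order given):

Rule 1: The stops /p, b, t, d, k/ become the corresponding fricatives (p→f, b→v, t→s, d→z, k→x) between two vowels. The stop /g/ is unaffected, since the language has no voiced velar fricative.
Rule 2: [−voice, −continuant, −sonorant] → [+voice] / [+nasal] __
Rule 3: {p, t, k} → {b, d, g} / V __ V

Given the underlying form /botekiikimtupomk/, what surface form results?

Rule 1 (intervocalic spirantization): /t/ is a stop between vowels /o/ and /e/, so it spirantizes to the fricative [s]. /k/ is a stop between vowels /e/ and /i/, so it spirantizes to the fricative [x]. /k/ is a stop between vowels /i/ and /i/, so it spirantizes to the fricative [x]. /p/ is a stop between vowels /u/ and /o/, so it spirantizes to the fricative [f]. /botekiikimtupomk/ → bosexiiximtufomk.
Rule 2 (post-nasal voicing): /t/ is a voiceless stop immediately after the nasal /m/, so it voices to [d]. /k/ is a voiceless stop immediately after the nasal /m/, so it voices to [g]. /bosexiiximtufomk/ → bosexiiximdufomg.
Rule 3 (intervocalic voicing): no segment meets the environment; /bosexiiximdufomg/ is unchanged.

bosexiiximdufomg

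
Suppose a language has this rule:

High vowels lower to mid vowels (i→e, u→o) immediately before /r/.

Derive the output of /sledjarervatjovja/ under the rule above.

No segment of /sledjarervatjovja/ meets the structural description of the rule, so the form surfaces unchanged.

sledjarervatjovja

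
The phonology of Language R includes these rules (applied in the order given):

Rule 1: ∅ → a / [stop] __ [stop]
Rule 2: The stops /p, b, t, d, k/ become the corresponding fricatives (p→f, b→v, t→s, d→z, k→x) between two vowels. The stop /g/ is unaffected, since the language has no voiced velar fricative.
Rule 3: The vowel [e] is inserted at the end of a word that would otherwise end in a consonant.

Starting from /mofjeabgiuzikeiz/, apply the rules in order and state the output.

mofjeavagiuzixeize

Rule 1 (stop-cluster a-epenthesis): /b/ and /g/ form a stop–stop cluster, so [a] is inserted between them. /mofjeabgiuzikeiz/ → mofjeabagiuzikeiz.
Rule 2 (intervocalic spirantization): /b/ is a stop between vowels /a/ and /a/, so it spirantizes to the fricative [v]. /k/ is a stop between vowels /i/ and /e/, so it spirantizes to the fricative [x]. /mofjeabagiuzikeiz/ → mofjeavagiuzixeiz.
Rule 3 (final e-epenthesis): the form ends in the consonant /z/, so [e] is inserted word-finally. /mofjeavagiuzixeiz/ → mofjeavagiuzixeize.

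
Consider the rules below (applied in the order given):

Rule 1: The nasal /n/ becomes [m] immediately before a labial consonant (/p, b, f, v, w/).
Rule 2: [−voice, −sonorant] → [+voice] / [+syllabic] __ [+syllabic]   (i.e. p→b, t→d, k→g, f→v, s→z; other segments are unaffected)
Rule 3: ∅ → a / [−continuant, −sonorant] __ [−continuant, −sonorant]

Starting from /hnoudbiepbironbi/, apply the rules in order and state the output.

Rule 1 (nasal place assimilation): /n/ precedes the labial consonant /b/, so it assimilates in place to [m]. /hnoudbiepbironbi/ → hnoudbiepbirombi.
Rule 2 (intervocalic voicing): no segment meets the environment; /hnoudbiepbirombi/ is unchanged.
Rule 3 (stop-cluster a-epenthesis): /d/ and /b/ form a stop–stop cluster, so [a] is inserted between them. /p/ and /b/ form a stop–stop cluster, so [a] is inserted between them. /hnoudbiepbirombi/ → hnoudabiepabirombi.

hnoudabiepabirombi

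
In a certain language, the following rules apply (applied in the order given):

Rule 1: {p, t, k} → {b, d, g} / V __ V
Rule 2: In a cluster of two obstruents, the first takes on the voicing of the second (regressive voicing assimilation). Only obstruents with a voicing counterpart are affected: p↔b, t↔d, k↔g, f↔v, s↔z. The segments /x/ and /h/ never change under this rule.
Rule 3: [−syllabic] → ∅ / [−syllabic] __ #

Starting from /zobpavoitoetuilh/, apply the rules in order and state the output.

Rule 1 (intervocalic voicing): /t/ is a voiceless stop between vowels /i/ and /o/, so it voices to [d]. /t/ is a voiceless stop between vowels /e/ and /u/, so it voices to [d]. /zobpavoitoetuilh/ → zobpavoidoeduilh.
Rule 2 (regressive voicing assimilation): /b/ precedes the voiceless obstruent /p/, so it devoices to [p] by assimilation. /zobpavoidoeduilh/ → zoppavoidoeduilh.
Rule 3 (final cluster simplification): /h/ is the second consonant of a word-final cluster /lh/, so it deletes. /zoppavoidoeduilh/ → zoppavoidoeduil.

zoppavoidoeduil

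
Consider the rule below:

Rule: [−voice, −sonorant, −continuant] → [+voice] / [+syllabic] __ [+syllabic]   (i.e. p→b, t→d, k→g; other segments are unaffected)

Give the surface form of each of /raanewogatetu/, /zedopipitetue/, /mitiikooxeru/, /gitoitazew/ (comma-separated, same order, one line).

raanewogadedu, zedobibidedue, midiigooxeru, gidoidazew

/raanewogatetu/: /t/ is a voiceless stop between vowels /a/ and /e/, so it voices to [d]. /t/ is a voiceless stop between vowels /e/ and /u/, so it voices to [d]. → [raanewogadedu].
/zedopipitetue/: /p/ is a voiceless stop between vowels /o/ and /i/, so it voices to [b]. /p/ is a voiceless stop between vowels /i/ and /i/, so it voices to [b]. /t/ is a voiceless stop between vowels /i/ and /e/, so it voices to [d]. /t/ is a voiceless stop between vowels /e/ and /u/, so it voices to [d]. → [zedobibidedue].
/mitiikooxeru/: /t/ is a voiceless stop between vowels /i/ and /i/, so it voices to [d]. /k/ is a voiceless stop between vowels /i/ and /o/, so it voices to [g]. → [midiigooxeru].
/gitoitazew/: /t/ is a voiceless stop between vowels /i/ and /o/, so it voices to [d]. /t/ is a voiceless stop between vowels /i/ and /a/, so it voices to [d]. → [gidoidazew].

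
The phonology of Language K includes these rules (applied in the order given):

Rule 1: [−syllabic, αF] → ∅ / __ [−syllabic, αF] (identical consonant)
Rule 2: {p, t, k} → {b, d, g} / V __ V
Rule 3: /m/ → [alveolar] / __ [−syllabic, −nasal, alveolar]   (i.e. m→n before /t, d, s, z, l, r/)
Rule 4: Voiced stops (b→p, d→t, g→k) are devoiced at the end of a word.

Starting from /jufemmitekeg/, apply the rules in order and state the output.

Rule 1 (degemination): /mm/ is a geminate; the first /m/ deletes. /jufemmitekeg/ → jufemitekeg.
Rule 2 (intervocalic voicing): /t/ is a voiceless stop between vowels /i/ and /e/, so it voices to [d]. /k/ is a voiceless stop between vowels /e/ and /e/, so it voices to [g]. /jufemitekeg/ → jufemidegeg.
Rule 3 (nasal place assimilation): no segment meets the environment; /jufemidegeg/ is unchanged.
Rule 4 (final devoicing): /g/ is a voiced stop in word-final position, so it devoices to [k]. /jufemidegeg/ → jufemidegek.

jufemidegek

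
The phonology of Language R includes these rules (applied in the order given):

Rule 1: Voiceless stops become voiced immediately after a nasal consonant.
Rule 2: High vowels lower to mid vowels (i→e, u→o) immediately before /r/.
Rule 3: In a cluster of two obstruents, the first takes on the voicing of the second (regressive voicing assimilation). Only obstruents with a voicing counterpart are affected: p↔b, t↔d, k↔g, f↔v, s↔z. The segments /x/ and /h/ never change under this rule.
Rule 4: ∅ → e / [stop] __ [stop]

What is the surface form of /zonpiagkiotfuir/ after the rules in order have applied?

Rule 1 (post-nasal voicing): /p/ is a voiceless stop immediately after the nasal /n/, so it voices to [b]. /zonpiagkiotfuir/ → zonbiagkiotfuir.
Rule 2 (pre-rhotic lowering): /i/ is a high vowel immediately before /r/, so it lowers to [e]. /zonbiagkiotfuir/ → zonbiagkiotfuer.
Rule 3 (regressive voicing assimilation): /g/ precedes the voiceless obstruent /k/, so it devoices to [k] by assimilation. /zonbiagkiotfuer/ → zonbiakkiotfuer.
Rule 4 (stop-cluster e-epenthesis): /k/ and /k/ form a stop–stop cluster, so [e] is inserted between them. /zonbiakkiotfuer/ → zonbiakekiotfuer.

zonbiakekiotfuer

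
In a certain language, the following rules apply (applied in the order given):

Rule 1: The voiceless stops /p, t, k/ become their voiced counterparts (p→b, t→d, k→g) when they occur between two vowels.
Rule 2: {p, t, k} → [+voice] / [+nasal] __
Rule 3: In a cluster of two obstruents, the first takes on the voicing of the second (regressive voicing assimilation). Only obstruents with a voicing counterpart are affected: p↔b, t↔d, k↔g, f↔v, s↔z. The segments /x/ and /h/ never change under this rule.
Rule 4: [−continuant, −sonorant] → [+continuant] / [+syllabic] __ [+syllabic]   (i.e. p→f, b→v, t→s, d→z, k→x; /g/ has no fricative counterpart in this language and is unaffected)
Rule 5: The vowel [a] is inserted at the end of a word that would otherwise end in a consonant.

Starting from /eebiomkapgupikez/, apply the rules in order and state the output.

Rule 1 (intervocalic voicing): /p/ is a voiceless stop between vowels /u/ and /i/, so it voices to [b]. /k/ is a voiceless stop between vowels /i/ and /e/, so it voices to [g]. /eebiomkapgupikez/ → eebiomkapgubigez.
Rule 2 (post-nasal voicing): /k/ is a voiceless stop immediately after the nasal /m/, so it voices to [g]. /eebiomkapgubigez/ → eebiomgapgubigez.
Rule 3 (regressive voicing assimilation): /p/ precedes the voiced obstruent /g/, so it voices to [b] by assimilation. /eebiomgapgubigez/ → eebiomgabgubigez.
Rule 4 (intervocalic spirantization): /b/ is a stop between vowels /e/ and /i/, so it spirantizes to the fricative [v]. /b/ is a stop between vowels /u/ and /i/, so it spirantizes to the fricative [v]. /eebiomgabgubigez/ → eeviomgabguvigez.
Rule 5 (final a-epenthesis): the form ends in the consonant /z/, so [a] is inserted word-finally. /eeviomgabguvigez/ → eeviomgabguvigeza.

eeviomgabguvigeza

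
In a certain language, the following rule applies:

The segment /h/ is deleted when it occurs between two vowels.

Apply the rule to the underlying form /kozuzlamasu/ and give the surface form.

No segment of /kozuzlamasu/ meets the structural description of the rule, so the form surfaces unchanged.

kozuzlamasu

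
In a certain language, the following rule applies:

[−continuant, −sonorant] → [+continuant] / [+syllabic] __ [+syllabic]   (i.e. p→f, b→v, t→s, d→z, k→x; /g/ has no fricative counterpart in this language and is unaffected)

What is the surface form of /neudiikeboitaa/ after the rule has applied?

neuziixevoisaa

/d/ is a stop between vowels /u/ and /i/, so it spirantizes to the fricative [z].
/k/ is a stop between vowels /i/ and /e/, so it spirantizes to the fricative [x].
/b/ is a stop between vowels /e/ and /o/, so it spirantizes to the fricative [v].
/t/ is a stop between vowels /i/ and /a/, so it spirantizes to the fricative [s].
Surface form: [neuziixevoisaa].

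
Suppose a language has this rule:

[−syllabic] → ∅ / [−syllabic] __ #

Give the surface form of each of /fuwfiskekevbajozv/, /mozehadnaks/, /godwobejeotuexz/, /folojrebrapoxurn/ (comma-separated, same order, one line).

/fuwfiskekevbajozv/: /v/ is the second consonant of a word-final cluster /zv/, so it deletes. → [fuwfiskekevbajoz].
/mozehadnaks/: /s/ is the second consonant of a word-final cluster /ks/, so it deletes. → [mozehadnak].
/godwobejeotuexz/: /z/ is the second consonant of a word-final cluster /xz/, so it deletes. → [godwobejeotuex].
/folojrebrapoxurn/: /n/ is the second consonant of a word-final cluster /rn/, so it deletes. → [folojrebrapoxur].

fuwfiskekevbajoz, mozehadnak, godwobejeotuex, folojrebrapoxur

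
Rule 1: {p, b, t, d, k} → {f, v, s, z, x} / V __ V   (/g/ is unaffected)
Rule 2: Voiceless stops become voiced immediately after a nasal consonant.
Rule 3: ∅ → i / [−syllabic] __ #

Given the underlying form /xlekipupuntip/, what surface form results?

xlexifufundipi

Rule 1 (intervocalic spirantization): /k/ is a stop between vowels /e/ and /i/, so it spirantizes to the fricative [x]. /p/ is a stop between vowels /i/ and /u/, so it spirantizes to the fricative [f]. /p/ is a stop between vowels /u/ and /u/, so it spirantizes to the fricative [f]. /xlekipupuntip/ → xlexifufuntip.
Rule 2 (post-nasal voicing): /t/ is a voiceless stop immediately after the nasal /n/, so it voices to [d]. /xlexifufuntip/ → xlexifufundip.
Rule 3 (final i-epenthesis): the form ends in the consonant /p/, so [i] is inserted word-finally. /xlexifufundip/ → xlexifufundipi.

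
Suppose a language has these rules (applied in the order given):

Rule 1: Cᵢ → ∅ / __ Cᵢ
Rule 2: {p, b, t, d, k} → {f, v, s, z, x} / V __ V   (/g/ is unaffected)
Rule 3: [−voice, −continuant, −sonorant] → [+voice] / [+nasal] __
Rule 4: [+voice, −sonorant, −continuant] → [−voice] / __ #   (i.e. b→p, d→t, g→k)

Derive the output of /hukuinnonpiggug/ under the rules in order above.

Rule 1 (degemination): /nn/ is a geminate; the first /n/ deletes. /gg/ is a geminate; the first /g/ deletes. /hukuinnonpiggug/ → hukuinonpigug.
Rule 2 (intervocalic spirantization): /k/ is a stop between vowels /u/ and /u/, so it spirantizes to the fricative [x]. /hukuinonpigug/ → huxuinonpigug.
Rule 3 (post-nasal voicing): /p/ is a voiceless stop immediately after the nasal /n/, so it voices to [b]. /huxuinonpigug/ → huxuinonbigug.
Rule 4 (final devoicing): /g/ is a voiced stop in word-final position, so it devoices to [k]. /huxuinonbigug/ → huxuinonbiguk.

huxuinonbiguk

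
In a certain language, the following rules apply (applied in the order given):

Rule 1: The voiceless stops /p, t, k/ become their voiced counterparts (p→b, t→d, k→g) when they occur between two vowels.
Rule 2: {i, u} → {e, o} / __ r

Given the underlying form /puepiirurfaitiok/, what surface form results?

puebierorfaidiok

Rule 1 (intervocalic voicing): /p/ is a voiceless stop between vowels /e/ and /i/, so it voices to [b]. /t/ is a voiceless stop between vowels /i/ and /i/, so it voices to [d]. /puepiirurfaitiok/ → puebiirurfaidiok.
Rule 2 (pre-rhotic lowering): /i/ is a high vowel immediately before /r/, so it lowers to [e]. /u/ is a high vowel immediately before /r/, so it lowers to [o]. /puebiirurfaidiok/ → puebierorfaidiok.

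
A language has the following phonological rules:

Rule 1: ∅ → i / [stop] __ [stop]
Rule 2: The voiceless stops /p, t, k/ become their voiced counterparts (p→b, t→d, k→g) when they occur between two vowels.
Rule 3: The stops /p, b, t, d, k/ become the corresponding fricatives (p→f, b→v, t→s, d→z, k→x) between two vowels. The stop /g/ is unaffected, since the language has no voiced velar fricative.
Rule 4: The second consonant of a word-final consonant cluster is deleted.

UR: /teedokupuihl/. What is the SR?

teezoguvuih

Rule 1 (stop-cluster i-epenthesis): no segment meets the environment; /teedokupuihl/ is unchanged.
Rule 2 (intervocalic voicing): /k/ is a voiceless stop between vowels /o/ and /u/, so it voices to [g]. /p/ is a voiceless stop between vowels /u/ and /u/, so it voices to [b]. /teedokupuihl/ → teedogubuihl.
Rule 3 (intervocalic spirantization): /d/ is a stop between vowels /e/ and /o/, so it spirantizes to the fricative [z]. /b/ is a stop between vowels /u/ and /u/, so it spirantizes to the fricative [v]. /teedogubuihl/ → teezoguvuihl.
Rule 4 (final cluster simplification): /l/ is the second consonant of a word-final cluster /hl/, so it deletes. /teezoguvuihl/ → teezoguvuih.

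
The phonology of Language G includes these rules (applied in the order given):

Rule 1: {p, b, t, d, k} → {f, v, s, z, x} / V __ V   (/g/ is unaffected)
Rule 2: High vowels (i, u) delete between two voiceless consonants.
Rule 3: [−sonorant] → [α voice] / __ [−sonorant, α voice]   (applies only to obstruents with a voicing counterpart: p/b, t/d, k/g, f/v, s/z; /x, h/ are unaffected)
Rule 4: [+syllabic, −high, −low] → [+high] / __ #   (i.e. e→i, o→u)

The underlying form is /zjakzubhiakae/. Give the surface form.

zjagzuphiaxai

Rule 1 (intervocalic spirantization): /k/ is a stop between vowels /a/ and /a/, so it spirantizes to the fricative [x]. /zjakzubhiakae/ → zjakzubhiaxae.
Rule 2 (high vowel syncope): no segment meets the environment; /zjakzubhiaxae/ is unchanged.
Rule 3 (regressive voicing assimilation): /k/ precedes the voiced obstruent /z/, so it voices to [g] by assimilation. /b/ precedes the voiceless obstruent /h/, so it devoices to [p] by assimilation. /zjakzubhiaxae/ → zjagzuphiaxae.
Rule 4 (final vowel raising): /e/ is a mid vowel in word-final position, so it raises to [i]. /zjagzuphiaxae/ → zjagzuphiaxai.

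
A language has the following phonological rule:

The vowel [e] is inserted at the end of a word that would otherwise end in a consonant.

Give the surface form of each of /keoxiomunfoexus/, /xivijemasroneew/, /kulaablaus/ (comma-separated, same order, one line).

/keoxiomunfoexus/: the form ends in the consonant /s/, so [e] is inserted word-finally. → [keoxiomunfoexuse].
/xivijemasroneew/: the form ends in the consonant /w/, so [e] is inserted word-finally. → [xivijemasroneewe].
/kulaablaus/: the form ends in the consonant /s/, so [e] is inserted word-finally. → [kulaablause].

keoxiomunfoexuse, xivijemasroneewe, kulaablause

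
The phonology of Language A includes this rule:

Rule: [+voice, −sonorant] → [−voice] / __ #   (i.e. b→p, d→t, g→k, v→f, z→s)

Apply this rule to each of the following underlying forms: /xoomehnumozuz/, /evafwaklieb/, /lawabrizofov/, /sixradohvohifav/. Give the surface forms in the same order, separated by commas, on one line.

/xoomehnumozuz/: /z/ is a voiced obstruent in word-final position, so it devoices to [s]. → [xoomehnumozus].
/evafwaklieb/: /b/ is a voiced obstruent in word-final position, so it devoices to [p]. → [evafwakliep].
/lawabrizofov/: /v/ is a voiced obstruent in word-final position, so it devoices to [f]. → [lawabrizofof].
/sixradohvohifav/: /v/ is a voiced obstruent in word-final position, so it devoices to [f]. → [sixradohvohifaf].

xoomehnumozus, evafwakliep, lawabrizofof, sixradohvohifaf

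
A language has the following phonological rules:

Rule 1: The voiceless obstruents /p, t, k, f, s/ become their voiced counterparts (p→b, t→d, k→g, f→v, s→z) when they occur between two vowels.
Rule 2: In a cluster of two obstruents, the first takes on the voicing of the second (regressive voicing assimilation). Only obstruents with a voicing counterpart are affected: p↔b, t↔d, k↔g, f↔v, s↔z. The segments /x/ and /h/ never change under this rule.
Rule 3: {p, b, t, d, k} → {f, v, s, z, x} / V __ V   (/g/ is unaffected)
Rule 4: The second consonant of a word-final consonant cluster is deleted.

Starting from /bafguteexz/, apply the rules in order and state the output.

Rule 1 (intervocalic voicing): /t/ is a voiceless obstruent between vowels /u/ and /e/, so it voices to [d]. /bafguteexz/ → bafgudeexz.
Rule 2 (regressive voicing assimilation): /f/ precedes the voiced obstruent /g/, so it voices to [v] by assimilation. /bafgudeexz/ → bavgudeexz.
Rule 3 (intervocalic spirantization): /d/ is a stop between vowels /u/ and /e/, so it spirantizes to the fricative [z]. /bavgudeexz/ → bavguzeexz.
Rule 4 (final cluster simplification): /z/ is the second consonant of a word-final cluster /xz/, so it deletes. /bavguzeexz/ → bavguzeex.

bavguzeex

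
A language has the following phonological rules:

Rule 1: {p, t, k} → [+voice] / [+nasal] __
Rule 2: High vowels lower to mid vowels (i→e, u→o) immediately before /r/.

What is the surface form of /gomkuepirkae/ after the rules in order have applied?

gomgueperkae

Rule 1 (post-nasal voicing): /k/ is a voiceless stop immediately after the nasal /m/, so it voices to [g]. /gomkuepirkae/ → gomguepirkae.
Rule 2 (pre-rhotic lowering): /i/ is a high vowel immediately before /r/, so it lowers to [e]. /gomguepirkae/ → gomgueperkae.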